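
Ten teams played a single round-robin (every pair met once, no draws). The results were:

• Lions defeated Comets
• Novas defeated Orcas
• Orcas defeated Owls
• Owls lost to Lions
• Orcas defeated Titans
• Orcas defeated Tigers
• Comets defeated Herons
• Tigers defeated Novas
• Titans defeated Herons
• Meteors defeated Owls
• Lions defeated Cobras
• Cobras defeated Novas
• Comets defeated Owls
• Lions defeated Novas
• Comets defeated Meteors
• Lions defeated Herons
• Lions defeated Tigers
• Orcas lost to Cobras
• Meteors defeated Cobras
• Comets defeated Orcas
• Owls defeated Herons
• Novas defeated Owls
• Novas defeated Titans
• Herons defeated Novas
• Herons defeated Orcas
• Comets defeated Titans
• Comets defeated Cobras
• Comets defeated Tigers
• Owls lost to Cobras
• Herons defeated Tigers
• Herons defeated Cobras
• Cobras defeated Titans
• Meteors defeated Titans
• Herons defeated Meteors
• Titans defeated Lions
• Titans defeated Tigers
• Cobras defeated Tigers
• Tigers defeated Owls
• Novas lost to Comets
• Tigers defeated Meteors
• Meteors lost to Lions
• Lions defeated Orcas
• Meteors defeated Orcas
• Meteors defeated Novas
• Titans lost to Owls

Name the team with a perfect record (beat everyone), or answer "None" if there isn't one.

None

Highest win total is Lions with 8 (out of 9 possible).
Lions lost to Titans, so no team went undefeated.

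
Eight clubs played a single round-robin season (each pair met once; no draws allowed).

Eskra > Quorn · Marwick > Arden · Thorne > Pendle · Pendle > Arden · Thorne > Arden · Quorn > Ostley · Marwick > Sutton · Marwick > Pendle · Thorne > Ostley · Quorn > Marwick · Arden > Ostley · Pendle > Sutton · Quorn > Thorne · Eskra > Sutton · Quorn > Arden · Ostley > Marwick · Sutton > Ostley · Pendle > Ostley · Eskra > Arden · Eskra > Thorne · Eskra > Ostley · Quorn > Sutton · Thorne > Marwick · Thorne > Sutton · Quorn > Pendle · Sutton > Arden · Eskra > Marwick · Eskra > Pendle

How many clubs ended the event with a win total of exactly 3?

Win totals: Thorne 5, Ostley 1, Arden 1, Sutton 2, Quorn 6, Marwick 3, Pendle 3, Eskra 7.
Exactly 3: Marwick, Pendle — 2 clubs.

2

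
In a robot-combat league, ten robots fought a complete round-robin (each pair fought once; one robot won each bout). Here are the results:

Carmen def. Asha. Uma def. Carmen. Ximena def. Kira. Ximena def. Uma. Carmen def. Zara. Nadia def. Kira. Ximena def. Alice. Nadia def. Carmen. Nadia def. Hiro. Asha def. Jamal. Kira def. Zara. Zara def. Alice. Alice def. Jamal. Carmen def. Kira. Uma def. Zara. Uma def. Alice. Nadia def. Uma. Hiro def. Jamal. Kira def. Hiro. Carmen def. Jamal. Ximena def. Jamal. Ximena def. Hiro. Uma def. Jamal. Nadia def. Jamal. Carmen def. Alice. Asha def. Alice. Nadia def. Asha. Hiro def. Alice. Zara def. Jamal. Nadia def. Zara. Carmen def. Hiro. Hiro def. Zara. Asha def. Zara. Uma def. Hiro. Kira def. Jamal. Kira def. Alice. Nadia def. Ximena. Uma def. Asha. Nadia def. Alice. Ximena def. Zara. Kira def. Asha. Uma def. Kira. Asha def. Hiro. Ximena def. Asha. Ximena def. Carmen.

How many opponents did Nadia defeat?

Nadia's results: beat Uma, Zara, Carmen, Kira, Jamal, Hiro, Ximena, Alice, Asha; lost to no one.
That is 9 wins.

9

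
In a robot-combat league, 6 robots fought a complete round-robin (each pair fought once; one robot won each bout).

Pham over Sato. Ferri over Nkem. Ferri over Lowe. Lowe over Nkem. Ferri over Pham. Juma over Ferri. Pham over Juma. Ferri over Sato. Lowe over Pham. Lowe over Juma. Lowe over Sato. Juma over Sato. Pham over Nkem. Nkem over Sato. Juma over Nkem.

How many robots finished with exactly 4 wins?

Win totals: Pham 3, Sato 0, Ferri 4, Nkem 1, Juma 3, Lowe 4.
Exactly 4: Ferri, Lowe — 2 robots.

2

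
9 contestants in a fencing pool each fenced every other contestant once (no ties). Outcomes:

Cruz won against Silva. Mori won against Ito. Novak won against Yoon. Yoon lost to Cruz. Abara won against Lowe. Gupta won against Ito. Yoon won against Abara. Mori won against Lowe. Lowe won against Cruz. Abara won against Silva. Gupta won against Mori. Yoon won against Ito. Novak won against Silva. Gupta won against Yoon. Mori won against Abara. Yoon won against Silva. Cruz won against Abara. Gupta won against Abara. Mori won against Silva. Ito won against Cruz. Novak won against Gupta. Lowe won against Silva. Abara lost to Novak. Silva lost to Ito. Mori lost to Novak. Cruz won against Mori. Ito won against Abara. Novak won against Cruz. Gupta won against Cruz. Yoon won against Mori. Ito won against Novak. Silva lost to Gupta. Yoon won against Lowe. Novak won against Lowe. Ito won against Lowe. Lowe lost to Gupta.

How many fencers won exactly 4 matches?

2

Win totals: Cruz 4, Ito 5, Novak 7, Abara 2, Silva 0, Lowe 2, Yoon 5, Mori 4, Gupta 7.
Exactly 4: Cruz, Mori — 2 fencers.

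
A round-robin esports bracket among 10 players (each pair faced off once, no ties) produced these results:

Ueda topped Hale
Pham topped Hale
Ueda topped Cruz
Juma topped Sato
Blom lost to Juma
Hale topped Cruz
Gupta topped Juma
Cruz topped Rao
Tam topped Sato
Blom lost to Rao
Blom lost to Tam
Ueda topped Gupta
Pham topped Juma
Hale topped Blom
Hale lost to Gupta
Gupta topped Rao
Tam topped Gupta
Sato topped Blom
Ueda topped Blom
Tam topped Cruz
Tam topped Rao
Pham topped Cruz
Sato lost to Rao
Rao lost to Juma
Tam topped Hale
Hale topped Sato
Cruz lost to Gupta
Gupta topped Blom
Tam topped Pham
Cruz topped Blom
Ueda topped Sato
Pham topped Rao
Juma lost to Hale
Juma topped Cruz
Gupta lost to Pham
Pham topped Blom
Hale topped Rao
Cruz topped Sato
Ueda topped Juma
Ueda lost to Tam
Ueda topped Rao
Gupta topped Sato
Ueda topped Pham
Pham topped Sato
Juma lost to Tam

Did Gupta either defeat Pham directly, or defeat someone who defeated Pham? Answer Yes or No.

Gupta did not beat Pham directly.
Gupta beat Juma, Rao, Hale, Blom, Cruz, Sato, but each of them lost to Pham. No two-step path.

No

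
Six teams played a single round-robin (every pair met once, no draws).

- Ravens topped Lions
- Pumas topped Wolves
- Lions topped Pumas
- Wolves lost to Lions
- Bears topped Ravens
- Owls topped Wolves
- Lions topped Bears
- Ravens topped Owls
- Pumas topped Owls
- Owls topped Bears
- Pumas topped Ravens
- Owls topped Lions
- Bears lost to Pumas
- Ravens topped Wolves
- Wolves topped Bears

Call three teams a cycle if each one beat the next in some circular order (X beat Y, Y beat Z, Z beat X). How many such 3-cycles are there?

Of the C(6,3) = 20 triples, the cyclic ones are: {Bears, Ravens, Owls}; {Bears, Ravens, Wolves}; {Bears, Ravens, Lions}; {Ravens, Lions, Pumas}; {Owls, Lions, Pumas}.
That is 5.

5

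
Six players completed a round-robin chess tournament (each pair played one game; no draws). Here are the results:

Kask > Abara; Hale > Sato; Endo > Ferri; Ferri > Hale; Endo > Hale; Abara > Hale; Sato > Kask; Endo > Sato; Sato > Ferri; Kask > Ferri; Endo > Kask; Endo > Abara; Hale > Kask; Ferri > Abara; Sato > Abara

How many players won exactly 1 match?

Win totals: Abara 1, Hale 2, Kask 2, Ferri 2, Sato 3, Endo 5.
Exactly 1: Abara — 1 player.

1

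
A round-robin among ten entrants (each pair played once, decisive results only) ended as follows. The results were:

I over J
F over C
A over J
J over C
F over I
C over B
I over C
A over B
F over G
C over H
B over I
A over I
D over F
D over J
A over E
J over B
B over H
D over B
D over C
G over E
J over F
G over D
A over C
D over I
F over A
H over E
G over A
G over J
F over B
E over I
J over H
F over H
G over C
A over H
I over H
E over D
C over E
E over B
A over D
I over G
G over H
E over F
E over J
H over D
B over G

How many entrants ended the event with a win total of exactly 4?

Win totals: A 7, B 3, C 3, D 5, E 5, F 6, G 6, H 2, I 4, J 4.
Exactly 4: I, J — 2 entrants.

2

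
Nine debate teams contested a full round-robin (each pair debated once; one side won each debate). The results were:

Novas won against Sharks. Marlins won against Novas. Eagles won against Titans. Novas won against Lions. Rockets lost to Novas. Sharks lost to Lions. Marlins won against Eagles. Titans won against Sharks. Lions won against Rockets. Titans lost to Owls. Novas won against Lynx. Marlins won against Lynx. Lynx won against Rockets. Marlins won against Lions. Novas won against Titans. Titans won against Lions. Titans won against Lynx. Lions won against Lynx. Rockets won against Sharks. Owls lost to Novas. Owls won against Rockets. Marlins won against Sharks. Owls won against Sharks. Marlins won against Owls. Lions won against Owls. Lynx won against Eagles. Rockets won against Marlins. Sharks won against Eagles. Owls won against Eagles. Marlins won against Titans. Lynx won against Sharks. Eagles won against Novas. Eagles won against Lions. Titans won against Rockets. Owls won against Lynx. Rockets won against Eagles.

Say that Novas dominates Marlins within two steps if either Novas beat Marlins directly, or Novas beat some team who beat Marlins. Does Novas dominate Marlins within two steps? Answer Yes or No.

Novas did not beat Marlins directly.
Novas beat Titans, Sharks, Lions, Owls, Lynx, Rockets. Of those, Rockets beat Marlins.

Yes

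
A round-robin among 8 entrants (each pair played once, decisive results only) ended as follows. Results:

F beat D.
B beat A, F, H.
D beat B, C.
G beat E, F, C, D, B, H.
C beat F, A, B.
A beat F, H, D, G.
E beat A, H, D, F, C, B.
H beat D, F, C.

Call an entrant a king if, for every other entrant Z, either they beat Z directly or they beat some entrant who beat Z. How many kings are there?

A reaches everyone (king).
B cannot reach E in two steps.
C cannot reach E in two steps.
D cannot reach E, G in two steps.
E reaches everyone (king).
F cannot reach A, E, G, H in two steps.
G reaches everyone (king).
H cannot reach E, G in two steps.
Kings: A, E, G — 3.

3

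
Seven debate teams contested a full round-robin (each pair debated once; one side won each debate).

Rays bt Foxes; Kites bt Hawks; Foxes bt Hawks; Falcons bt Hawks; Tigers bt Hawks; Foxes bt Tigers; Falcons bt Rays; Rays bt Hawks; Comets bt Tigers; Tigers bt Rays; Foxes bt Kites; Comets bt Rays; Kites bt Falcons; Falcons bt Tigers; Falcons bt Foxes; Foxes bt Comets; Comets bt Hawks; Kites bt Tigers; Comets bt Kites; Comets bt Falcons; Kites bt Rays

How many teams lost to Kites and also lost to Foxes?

2

Kites beat: Tigers, Falcons, Rays, Hawks.
Foxes beat: Tigers, Kites, Comets, Hawks.
Both beat: Tigers, Hawks — 2.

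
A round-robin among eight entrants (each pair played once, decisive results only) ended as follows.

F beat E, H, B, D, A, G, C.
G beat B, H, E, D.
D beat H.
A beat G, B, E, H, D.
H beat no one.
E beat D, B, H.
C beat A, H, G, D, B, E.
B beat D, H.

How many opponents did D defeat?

1

D's results: beat H; lost to A, B, C, E, F, G.
That is 1 win.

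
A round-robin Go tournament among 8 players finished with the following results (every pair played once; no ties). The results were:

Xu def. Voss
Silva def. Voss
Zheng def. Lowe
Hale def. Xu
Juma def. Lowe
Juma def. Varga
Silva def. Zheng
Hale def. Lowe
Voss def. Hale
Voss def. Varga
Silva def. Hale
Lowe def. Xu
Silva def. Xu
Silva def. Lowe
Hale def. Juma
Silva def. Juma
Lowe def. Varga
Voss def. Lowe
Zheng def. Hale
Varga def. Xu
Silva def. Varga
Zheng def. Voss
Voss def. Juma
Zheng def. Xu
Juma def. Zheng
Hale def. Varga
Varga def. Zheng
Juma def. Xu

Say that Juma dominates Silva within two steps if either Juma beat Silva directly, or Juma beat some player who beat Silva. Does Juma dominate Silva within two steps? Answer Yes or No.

Juma did not beat Silva directly.
Juma beat Varga, Xu, Lowe, Zheng, but each of them lost to Silva. No two-step path.

No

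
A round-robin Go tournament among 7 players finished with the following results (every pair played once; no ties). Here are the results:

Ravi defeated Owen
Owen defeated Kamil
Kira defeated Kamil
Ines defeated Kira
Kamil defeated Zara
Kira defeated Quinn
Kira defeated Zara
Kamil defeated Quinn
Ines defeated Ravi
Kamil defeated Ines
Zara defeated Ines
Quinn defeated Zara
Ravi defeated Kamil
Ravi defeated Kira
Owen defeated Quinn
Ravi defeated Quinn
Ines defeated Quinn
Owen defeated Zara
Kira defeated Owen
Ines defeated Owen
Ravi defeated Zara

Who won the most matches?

Win totals: Ravi 5, Owen 3, Kira 4, Ines 4, Kamil 3, Quinn 1, Zara 1.
Ravi leads with 5 wins (next highest: 4).

Ravi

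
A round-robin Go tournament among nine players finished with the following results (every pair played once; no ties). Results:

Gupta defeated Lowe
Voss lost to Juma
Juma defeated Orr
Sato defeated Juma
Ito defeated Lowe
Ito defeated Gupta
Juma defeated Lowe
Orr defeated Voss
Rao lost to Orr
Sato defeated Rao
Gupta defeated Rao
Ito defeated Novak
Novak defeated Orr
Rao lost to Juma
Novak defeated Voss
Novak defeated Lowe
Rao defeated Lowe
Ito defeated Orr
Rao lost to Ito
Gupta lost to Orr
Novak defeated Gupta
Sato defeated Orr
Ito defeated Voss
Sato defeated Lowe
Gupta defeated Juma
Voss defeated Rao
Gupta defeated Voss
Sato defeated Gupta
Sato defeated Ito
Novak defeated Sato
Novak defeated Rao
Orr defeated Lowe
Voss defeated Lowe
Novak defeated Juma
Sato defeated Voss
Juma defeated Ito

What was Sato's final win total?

Sato's results: beat Gupta, Ito, Lowe, Orr, Rao, Juma, Voss; lost to Novak.
That is 7 wins.

7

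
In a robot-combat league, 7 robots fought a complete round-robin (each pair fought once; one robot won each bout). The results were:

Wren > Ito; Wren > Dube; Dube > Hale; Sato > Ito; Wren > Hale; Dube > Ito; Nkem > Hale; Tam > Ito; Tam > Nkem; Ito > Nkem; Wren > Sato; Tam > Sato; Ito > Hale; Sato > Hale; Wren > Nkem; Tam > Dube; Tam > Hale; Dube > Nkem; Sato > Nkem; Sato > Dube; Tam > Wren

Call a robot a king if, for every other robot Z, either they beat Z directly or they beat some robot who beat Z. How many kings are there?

1

Nkem cannot reach Ito, Wren, Sato, Dube, Tam in two steps.
Ito cannot reach Wren, Sato, Dube, Tam in two steps.
Wren cannot reach Tam in two steps.
Hale cannot reach Nkem, Ito, Wren, Sato, Dube, Tam in two steps.
Sato cannot reach Wren, Tam in two steps.
Dube cannot reach Wren, Sato, Tam in two steps.
Tam reaches everyone (king).
Kings: Tam — 1.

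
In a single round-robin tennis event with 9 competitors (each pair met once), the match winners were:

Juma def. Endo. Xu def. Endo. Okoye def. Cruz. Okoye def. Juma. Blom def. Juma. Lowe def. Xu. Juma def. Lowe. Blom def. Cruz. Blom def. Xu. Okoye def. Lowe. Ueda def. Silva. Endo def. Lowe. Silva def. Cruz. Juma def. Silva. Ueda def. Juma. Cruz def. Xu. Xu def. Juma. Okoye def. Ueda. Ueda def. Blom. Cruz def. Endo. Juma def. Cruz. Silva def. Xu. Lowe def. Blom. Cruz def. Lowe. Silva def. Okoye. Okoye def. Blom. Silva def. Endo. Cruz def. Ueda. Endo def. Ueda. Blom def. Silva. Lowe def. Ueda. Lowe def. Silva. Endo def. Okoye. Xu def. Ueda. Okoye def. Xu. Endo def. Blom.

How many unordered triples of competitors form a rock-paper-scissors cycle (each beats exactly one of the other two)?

Win totals: Cruz 4, Endo 4, Okoye 6, Ueda 3, Silva 4, Xu 3, Lowe 4, Juma 4, Blom 4.
A competitor with w wins dominates both others in C(w,2) triples; summing gives 6 + 6 + 15 + 3 + 6 + 3 + 6 + 6 + 6 = 57 transitive triples.
Total triples C(9,3) = 84, so cyclic triples = 84 − 57 = 27.

27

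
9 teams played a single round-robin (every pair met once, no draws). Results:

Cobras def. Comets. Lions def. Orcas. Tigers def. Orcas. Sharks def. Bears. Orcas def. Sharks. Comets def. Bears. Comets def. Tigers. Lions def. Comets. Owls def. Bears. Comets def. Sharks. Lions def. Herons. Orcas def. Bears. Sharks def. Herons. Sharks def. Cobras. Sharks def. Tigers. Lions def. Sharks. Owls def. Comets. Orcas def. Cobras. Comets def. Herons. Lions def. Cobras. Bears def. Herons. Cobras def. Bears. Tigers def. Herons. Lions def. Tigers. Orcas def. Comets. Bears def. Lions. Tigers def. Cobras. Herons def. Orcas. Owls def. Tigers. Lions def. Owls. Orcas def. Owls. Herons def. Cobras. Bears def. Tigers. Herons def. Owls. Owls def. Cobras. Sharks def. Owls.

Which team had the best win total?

Lions

Win totals: Orcas 5, Cobras 2, Herons 3, Sharks 5, Bears 3, Comets 4, Owls 4, Tigers 3, Lions 7.
Lions leads with 7 wins (next highest: 5).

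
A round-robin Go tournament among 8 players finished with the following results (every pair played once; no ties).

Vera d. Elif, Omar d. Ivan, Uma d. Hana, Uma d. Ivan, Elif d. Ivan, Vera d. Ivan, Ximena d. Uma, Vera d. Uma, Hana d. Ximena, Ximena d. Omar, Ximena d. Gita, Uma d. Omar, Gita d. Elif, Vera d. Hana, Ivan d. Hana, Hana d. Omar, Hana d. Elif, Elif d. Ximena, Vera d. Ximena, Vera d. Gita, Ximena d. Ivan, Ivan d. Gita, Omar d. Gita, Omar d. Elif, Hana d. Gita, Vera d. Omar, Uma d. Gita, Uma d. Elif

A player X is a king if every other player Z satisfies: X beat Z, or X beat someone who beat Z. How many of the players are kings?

1

Uma cannot reach Vera in two steps.
Ivan cannot reach Uma, Vera in two steps.
Elif cannot reach Vera in two steps.
Gita cannot reach Uma, Omar, Vera, Hana in two steps.
Omar cannot reach Uma, Vera in two steps.
Ximena cannot reach Vera in two steps.
Vera reaches everyone (king).
Hana cannot reach Vera in two steps.
Kings: Vera — 1.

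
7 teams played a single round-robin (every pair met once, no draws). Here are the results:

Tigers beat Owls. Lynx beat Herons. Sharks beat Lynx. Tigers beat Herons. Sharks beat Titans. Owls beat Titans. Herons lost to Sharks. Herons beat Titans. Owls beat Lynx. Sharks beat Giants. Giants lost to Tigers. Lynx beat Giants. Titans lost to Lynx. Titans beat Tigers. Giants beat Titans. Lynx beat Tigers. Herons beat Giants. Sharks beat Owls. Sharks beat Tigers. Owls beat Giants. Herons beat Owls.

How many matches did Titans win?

Titans' results: beat Tigers; lost to Lynx, Owls, Sharks, Herons, Giants.
That is 1 win.

1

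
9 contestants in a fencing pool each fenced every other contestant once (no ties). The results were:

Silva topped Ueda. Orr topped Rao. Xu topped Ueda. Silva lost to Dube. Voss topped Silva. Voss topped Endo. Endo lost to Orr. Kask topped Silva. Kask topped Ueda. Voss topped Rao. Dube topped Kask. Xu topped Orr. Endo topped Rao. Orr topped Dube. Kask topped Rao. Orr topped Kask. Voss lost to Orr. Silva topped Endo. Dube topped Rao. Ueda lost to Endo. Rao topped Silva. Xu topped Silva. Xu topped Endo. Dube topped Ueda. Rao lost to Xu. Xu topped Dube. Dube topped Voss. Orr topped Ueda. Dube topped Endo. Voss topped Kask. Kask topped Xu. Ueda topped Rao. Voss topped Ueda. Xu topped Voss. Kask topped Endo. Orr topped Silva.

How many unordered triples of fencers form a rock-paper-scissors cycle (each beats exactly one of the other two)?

5

Win totals: Voss 5, Rao 1, Xu 7, Silva 2, Endo 2, Kask 5, Ueda 1, Orr 7, Dube 6.
A fencer with w wins dominates both others in C(w,2) triples; summing gives 10 + 0 + 21 + 1 + 1 + 10 + 0 + 21 + 15 = 79 transitive triples.
Total triples C(9,3) = 84, so cyclic triples = 84 − 79 = 5.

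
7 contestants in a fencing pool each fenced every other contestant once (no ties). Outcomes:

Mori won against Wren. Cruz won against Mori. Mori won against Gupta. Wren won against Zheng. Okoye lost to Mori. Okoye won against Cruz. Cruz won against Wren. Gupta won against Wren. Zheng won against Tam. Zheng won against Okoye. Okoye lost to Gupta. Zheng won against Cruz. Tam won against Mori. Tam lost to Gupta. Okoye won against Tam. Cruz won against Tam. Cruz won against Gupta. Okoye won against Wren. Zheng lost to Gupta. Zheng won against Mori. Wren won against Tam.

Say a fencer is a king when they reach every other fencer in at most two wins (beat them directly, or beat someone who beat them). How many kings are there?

Tam cannot reach Cruz, Zheng in two steps.
Gupta reaches everyone (king).
Mori reaches everyone (king).
Cruz reaches everyone (king).
Okoye reaches everyone (king).
Zheng reaches everyone (king).
Wren cannot reach Gupta in two steps.
Kings: Gupta, Mori, Cruz, Okoye, Zheng — 5.

5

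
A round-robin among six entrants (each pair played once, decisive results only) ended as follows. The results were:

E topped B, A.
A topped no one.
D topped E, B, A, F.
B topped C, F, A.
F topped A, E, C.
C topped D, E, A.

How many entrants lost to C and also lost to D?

2

C beat: A, D, E.
D beat: A, B, E, F.
Both beat: A, E — 2.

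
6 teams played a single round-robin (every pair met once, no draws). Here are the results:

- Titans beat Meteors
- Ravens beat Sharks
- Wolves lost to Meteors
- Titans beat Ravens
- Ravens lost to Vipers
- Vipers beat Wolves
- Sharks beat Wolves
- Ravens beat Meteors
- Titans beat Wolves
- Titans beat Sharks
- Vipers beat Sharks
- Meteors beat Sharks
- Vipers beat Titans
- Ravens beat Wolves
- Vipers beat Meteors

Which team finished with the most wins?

Vipers

Win totals: Vipers 5, Sharks 1, Meteors 2, Wolves 0, Titans 4, Ravens 3.
Vipers leads with 5 wins (next highest: 4).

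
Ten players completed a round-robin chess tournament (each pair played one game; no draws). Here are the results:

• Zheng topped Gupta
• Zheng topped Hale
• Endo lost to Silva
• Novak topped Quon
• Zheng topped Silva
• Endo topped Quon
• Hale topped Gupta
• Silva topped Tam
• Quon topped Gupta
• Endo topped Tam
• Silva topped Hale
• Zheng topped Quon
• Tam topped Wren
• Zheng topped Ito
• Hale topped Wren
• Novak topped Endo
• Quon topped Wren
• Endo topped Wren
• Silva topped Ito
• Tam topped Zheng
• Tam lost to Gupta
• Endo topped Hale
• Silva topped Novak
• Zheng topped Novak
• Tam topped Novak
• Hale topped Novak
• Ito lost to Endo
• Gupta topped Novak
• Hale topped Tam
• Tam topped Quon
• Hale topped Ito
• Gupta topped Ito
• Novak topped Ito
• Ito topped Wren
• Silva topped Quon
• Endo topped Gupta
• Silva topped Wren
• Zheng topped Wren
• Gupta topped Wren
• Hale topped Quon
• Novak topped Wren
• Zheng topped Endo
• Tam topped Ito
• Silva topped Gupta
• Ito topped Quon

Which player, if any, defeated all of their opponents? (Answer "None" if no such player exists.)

None

Highest win total is Zheng with 8 (out of 9 possible).
Zheng lost to Tam, so no player went undefeated.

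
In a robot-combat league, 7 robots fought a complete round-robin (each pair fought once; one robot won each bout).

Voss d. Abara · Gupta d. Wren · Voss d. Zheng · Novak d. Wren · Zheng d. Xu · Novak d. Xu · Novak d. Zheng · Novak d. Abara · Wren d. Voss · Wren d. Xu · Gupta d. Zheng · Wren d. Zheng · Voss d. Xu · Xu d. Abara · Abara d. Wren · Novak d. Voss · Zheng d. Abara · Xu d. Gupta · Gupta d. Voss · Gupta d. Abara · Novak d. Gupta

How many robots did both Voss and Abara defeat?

0

Voss beat: Zheng, Abara, Xu.
Abara beat: Wren.
No one was beaten by both.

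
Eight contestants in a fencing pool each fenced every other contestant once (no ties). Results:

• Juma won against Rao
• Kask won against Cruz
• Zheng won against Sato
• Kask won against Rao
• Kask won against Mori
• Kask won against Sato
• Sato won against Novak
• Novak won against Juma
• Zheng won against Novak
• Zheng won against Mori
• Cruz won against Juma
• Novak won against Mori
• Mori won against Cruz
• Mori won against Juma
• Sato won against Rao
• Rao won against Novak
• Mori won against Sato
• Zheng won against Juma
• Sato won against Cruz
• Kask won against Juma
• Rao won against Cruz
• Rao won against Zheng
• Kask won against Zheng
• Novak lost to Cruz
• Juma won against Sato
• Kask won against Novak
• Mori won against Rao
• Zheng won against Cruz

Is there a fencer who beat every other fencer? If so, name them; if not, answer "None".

Kask

Kask has 7 wins out of 7 opponents — a perfect record.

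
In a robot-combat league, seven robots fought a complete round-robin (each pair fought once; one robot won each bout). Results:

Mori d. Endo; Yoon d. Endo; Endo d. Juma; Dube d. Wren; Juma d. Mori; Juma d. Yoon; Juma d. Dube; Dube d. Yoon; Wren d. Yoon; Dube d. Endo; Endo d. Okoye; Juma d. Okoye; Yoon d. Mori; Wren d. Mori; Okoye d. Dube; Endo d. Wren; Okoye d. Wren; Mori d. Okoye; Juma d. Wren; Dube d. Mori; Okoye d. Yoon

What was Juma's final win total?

Juma's results: beat Okoye, Mori, Yoon, Dube, Wren; lost to Endo.
That is 5 wins.

5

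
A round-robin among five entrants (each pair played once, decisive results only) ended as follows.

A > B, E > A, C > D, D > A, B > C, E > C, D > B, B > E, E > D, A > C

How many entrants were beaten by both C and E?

C beat: D.
E beat: A, C, D.
Both beat: D — 1.

1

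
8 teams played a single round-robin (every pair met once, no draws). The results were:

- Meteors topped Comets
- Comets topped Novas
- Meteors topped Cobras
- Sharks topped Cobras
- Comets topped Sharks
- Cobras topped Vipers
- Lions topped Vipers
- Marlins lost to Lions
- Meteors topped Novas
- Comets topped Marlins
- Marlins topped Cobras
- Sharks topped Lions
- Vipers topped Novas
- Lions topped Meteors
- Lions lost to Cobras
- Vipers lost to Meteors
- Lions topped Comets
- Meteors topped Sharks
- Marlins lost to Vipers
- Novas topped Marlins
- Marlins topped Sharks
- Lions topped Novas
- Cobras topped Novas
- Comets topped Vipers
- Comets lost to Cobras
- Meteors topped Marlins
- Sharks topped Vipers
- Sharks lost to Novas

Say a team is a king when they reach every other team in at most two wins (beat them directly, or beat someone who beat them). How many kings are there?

Vipers cannot reach Meteors, Comets, Lions in two steps.
Meteors reaches everyone (king).
Cobras reaches everyone (king).
Novas cannot reach Meteors, Comets in two steps.
Sharks reaches everyone (king).
Marlins cannot reach Meteors in two steps.
Comets cannot reach Meteors in two steps.
Lions reaches everyone (king).
Kings: Meteors, Cobras, Sharks, Lions — 4.

4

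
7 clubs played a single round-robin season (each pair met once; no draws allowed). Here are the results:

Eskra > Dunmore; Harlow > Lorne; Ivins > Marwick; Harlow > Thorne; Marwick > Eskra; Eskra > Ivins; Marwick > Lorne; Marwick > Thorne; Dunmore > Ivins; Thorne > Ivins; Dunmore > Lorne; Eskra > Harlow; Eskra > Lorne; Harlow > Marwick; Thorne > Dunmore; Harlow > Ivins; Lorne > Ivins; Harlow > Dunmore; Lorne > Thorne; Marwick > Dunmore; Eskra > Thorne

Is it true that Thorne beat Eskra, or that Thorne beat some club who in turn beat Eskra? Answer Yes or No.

Thorne did not beat Eskra directly.
Thorne beat Dunmore, Ivins, but each of them lost to Eskra. No two-step path.

No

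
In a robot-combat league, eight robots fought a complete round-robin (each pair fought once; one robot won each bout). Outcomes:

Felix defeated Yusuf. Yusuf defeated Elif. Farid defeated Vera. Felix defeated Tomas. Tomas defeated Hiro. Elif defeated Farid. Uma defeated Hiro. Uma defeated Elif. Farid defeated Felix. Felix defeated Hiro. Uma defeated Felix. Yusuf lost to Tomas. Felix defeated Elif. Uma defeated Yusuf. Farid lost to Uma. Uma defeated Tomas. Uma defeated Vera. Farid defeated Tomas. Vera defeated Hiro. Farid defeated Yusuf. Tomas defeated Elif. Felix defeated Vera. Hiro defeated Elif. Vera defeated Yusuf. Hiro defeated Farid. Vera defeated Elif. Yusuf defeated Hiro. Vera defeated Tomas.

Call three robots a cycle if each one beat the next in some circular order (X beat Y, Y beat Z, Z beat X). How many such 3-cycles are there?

8

Win totals: Vera 4, Uma 7, Elif 1, Farid 4, Yusuf 2, Felix 5, Tomas 3, Hiro 2.
A robot with w wins dominates both others in C(w,2) triples; summing gives 6 + 21 + 0 + 6 + 1 + 10 + 3 + 1 = 48 transitive triples.
Total triples C(8,3) = 56, so cyclic triples = 56 − 48 = 8.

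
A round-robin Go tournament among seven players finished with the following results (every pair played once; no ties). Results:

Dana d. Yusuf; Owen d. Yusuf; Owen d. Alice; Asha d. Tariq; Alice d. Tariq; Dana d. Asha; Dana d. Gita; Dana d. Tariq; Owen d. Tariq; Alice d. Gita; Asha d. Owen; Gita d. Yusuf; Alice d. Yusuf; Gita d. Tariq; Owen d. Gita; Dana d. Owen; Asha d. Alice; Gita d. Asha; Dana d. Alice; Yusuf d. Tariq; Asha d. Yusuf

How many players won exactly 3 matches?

2

Win totals: Alice 3, Gita 3, Tariq 0, Asha 4, Dana 6, Owen 4, Yusuf 1.
Exactly 3: Alice, Gita — 2 players.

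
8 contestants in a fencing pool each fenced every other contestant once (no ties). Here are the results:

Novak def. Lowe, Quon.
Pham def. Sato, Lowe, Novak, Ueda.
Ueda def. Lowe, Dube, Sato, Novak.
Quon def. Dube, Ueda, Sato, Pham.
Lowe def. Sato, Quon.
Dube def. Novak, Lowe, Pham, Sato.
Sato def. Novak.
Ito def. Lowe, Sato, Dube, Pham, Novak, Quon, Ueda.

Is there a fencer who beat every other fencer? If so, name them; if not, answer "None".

Ito has 7 wins out of 7 opponents — a perfect record.

Ito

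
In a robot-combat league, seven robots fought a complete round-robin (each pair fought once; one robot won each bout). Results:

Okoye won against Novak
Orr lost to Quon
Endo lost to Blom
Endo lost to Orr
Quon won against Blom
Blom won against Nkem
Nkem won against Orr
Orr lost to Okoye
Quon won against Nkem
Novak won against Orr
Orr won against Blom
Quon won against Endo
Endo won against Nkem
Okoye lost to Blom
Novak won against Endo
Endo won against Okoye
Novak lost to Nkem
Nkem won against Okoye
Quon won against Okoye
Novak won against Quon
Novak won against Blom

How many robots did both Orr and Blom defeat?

Orr beat: Endo, Blom.
Blom beat: Okoye, Endo, Nkem.
Both beat: Endo — 1.

1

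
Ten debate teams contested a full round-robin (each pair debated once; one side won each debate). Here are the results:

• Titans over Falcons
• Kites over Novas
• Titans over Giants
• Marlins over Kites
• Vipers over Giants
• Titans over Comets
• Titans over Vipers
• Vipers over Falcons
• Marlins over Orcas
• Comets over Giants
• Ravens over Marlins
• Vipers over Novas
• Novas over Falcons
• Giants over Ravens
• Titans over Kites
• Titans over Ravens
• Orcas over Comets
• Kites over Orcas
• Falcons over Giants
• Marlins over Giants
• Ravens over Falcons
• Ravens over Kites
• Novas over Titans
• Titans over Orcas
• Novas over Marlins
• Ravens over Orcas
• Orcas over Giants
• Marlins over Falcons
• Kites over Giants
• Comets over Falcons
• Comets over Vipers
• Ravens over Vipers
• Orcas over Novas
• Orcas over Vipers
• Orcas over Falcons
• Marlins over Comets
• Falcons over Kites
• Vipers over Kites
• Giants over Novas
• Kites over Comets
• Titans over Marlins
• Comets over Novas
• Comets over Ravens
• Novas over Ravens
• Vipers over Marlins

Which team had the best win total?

Titans

Win totals: Titans 8, Comets 5, Falcons 2, Vipers 5, Kites 4, Novas 4, Marlins 5, Giants 2, Orcas 5, Ravens 5.
Titans leads with 8 wins (next highest: 5).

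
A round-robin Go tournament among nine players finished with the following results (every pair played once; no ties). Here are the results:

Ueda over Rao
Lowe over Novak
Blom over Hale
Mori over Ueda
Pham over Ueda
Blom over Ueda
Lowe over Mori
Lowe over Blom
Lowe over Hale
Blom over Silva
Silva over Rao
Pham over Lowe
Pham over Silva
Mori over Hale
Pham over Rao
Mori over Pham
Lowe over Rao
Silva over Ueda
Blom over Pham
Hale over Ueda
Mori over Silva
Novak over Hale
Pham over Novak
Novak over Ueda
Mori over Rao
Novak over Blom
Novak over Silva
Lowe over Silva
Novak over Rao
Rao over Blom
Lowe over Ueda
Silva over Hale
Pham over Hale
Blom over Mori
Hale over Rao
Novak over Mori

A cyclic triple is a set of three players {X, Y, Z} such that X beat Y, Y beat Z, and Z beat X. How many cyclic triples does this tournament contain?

Win totals: Ueda 1, Silva 3, Rao 1, Blom 5, Lowe 7, Hale 2, Pham 6, Novak 6, Mori 5.
A player with w wins dominates both others in C(w,2) triples; summing gives 0 + 3 + 0 + 10 + 21 + 1 + 15 + 15 + 10 = 75 transitive triples.
Total triples C(9,3) = 84, so cyclic triples = 84 − 75 = 9.

9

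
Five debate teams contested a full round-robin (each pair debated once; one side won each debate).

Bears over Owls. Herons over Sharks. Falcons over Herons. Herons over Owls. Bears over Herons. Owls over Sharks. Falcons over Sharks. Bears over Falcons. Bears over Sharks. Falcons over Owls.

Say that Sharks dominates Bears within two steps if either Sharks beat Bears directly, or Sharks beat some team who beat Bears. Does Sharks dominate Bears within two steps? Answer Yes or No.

Sharks did not beat Bears directly.
Sharks beat no one, so there is no intermediate team.

No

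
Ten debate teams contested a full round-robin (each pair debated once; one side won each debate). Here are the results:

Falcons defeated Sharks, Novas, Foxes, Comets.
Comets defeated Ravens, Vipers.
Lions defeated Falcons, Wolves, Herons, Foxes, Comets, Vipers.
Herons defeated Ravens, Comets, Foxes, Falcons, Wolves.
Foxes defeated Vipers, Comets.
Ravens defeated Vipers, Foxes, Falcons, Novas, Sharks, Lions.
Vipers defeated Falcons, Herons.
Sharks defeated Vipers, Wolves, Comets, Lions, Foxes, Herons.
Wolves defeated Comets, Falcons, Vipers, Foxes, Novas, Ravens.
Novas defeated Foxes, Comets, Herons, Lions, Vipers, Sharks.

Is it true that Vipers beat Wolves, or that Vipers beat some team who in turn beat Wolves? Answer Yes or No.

Yes

Vipers did not beat Wolves directly.
Vipers beat Herons, Falcons. Of those, Herons beat Wolves.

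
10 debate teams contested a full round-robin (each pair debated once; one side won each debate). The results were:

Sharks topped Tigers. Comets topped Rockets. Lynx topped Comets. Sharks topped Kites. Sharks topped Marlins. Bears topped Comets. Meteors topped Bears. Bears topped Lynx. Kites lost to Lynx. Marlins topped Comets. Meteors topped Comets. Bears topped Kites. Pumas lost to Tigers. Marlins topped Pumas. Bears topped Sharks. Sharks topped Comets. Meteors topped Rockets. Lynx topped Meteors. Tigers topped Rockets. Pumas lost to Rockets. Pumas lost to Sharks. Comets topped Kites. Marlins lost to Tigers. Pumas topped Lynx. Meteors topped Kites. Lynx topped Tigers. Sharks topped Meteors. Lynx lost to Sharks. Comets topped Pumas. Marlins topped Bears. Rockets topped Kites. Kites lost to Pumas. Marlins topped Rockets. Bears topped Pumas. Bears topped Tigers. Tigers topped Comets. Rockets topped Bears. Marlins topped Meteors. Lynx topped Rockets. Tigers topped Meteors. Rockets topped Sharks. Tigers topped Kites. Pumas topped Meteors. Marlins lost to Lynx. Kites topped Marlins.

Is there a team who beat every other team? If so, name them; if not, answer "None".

None

Highest win total is Sharks with 7 (out of 9 possible).
Sharks lost to Bears, Rockets, so no team went undefeated.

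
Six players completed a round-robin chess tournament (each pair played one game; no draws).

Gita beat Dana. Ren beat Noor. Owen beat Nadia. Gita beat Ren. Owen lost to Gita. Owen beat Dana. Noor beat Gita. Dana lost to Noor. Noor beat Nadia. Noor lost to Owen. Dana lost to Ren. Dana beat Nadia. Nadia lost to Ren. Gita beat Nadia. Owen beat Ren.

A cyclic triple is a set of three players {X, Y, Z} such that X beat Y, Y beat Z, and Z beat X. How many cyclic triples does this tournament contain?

Of the C(6,3) = 20 triples, the cyclic ones are: {Owen, Noor, Gita}; {Noor, Gita, Ren}.
That is 2.

2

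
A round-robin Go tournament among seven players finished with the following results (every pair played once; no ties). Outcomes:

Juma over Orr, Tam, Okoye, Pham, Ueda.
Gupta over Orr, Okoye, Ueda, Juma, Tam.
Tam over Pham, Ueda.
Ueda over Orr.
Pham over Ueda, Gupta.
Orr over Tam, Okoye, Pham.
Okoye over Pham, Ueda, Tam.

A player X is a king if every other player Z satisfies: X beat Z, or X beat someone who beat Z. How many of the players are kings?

3

Tam cannot reach Okoye, Juma in two steps.
Gupta reaches everyone (king).
Okoye cannot reach Juma in two steps.
Orr cannot reach Juma in two steps.
Juma reaches everyone (king).
Pham reaches everyone (king).
Ueda cannot reach Gupta, Juma in two steps.
Kings: Gupta, Juma, Pham — 3.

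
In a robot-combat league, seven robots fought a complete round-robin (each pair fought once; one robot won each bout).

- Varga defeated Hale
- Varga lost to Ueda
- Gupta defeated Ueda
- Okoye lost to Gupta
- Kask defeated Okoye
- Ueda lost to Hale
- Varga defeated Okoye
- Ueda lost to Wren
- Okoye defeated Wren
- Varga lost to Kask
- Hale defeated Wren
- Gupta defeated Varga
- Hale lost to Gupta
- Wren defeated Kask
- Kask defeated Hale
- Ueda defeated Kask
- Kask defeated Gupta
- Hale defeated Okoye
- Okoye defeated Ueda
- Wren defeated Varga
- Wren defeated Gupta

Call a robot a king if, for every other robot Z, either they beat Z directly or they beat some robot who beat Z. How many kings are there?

4

Okoye cannot reach Hale in two steps.
Ueda cannot reach Wren in two steps.
Gupta reaches everyone (king).
Kask reaches everyone (king).
Wren reaches everyone (king).
Varga cannot reach Gupta, Kask in two steps.
Hale reaches everyone (king).
Kings: Gupta, Kask, Wren, Hale — 4.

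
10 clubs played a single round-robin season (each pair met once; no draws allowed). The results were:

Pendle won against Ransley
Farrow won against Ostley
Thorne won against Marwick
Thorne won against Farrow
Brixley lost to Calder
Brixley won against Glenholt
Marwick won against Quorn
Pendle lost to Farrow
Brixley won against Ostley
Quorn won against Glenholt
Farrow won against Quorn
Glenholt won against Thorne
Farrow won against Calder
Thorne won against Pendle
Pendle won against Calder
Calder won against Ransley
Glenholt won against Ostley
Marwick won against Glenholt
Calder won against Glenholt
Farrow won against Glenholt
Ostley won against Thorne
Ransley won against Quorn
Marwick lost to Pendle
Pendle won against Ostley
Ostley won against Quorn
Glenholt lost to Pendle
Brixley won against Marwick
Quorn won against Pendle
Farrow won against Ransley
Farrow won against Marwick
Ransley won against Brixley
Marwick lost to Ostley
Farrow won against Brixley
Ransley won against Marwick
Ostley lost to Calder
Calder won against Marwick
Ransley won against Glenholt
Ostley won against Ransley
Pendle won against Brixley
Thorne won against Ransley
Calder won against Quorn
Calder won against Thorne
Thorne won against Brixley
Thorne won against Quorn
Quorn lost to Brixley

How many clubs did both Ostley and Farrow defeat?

Ostley beat: Quorn, Thorne, Ransley, Marwick.
Farrow beat: Quorn, Glenholt, Ransley, Ostley, Marwick, Pendle, Calder, Brixley.
Both beat: Quorn, Ransley, Marwick — 3.

3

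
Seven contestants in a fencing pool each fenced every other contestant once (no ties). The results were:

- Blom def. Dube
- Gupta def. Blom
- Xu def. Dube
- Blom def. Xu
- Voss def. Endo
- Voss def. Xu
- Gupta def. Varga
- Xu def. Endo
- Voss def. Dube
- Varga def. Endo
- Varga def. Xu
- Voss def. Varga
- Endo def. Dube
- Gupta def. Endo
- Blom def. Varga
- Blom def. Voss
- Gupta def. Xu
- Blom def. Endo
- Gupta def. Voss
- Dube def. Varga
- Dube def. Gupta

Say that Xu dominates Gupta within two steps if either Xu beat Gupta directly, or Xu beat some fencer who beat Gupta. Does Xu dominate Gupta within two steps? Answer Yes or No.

Yes

Xu did not beat Gupta directly.
Xu beat Dube, Endo. Of those, Dube beat Gupta.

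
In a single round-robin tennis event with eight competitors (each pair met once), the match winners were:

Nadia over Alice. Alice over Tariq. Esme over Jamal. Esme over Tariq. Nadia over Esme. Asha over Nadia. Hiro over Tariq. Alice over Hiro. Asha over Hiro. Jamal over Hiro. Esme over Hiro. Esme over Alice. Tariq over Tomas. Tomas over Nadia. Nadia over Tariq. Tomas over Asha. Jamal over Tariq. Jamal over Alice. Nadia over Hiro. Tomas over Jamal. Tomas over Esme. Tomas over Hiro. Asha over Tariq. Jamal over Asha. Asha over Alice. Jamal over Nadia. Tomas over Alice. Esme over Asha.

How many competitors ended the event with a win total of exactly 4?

2

Win totals: Tomas 6, Tariq 1, Asha 4, Jamal 5, Esme 5, Nadia 4, Hiro 1, Alice 2.
Exactly 4: Asha, Nadia — 2 competitors.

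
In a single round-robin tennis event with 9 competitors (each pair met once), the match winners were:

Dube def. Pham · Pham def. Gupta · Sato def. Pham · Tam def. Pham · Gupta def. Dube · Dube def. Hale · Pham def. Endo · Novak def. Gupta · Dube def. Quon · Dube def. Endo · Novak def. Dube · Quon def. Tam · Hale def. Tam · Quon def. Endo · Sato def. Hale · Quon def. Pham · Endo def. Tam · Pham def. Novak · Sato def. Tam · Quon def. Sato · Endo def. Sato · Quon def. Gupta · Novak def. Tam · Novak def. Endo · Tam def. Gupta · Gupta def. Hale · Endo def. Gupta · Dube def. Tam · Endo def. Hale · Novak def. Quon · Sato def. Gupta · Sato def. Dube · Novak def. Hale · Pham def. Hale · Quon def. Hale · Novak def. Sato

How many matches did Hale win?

Hale's results: beat Tam; lost to Novak, Pham, Sato, Endo, Gupta, Dube, Quon.
That is 1 win.

1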